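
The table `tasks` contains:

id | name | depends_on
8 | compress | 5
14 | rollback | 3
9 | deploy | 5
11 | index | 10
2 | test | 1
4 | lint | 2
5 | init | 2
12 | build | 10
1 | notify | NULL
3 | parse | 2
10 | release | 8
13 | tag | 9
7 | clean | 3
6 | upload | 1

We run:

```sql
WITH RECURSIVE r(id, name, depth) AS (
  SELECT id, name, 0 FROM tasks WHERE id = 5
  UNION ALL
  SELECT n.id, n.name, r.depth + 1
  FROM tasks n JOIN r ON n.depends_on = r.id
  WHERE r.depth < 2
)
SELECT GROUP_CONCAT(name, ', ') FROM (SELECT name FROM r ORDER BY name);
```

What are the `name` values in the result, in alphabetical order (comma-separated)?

Base: id=5 (init) at depth 0.
Iteration 1: rows with depends_on in {5} -> compress (id 8, depth 1), deploy (id 9, depth 1).
Iteration 2: rows with depends_on in {8,9} -> release (id 10, depth 2), tag (id 13, depth 2).
Iteration 3: depth < 2 fails for all current rows; recursion stops.

compress, deploy, init, release, tag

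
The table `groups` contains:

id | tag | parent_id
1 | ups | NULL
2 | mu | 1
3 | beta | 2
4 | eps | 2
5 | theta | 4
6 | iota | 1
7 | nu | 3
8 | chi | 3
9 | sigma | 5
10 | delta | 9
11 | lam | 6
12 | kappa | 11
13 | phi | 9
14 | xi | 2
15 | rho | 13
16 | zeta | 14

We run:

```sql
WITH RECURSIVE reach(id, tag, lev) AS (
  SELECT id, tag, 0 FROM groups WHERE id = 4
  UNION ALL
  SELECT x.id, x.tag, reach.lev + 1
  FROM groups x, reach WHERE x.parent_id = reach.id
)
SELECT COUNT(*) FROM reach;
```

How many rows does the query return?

Base: id=4 (eps) at lev 0.
Iteration 1: rows with parent_id in {4} -> theta (id 5, lev 1).
Iteration 2: rows with parent_id in {5} -> sigma (id 9, lev 2).
Iteration 3: rows with parent_id in {9} -> delta (id 10, lev 3), phi (id 13, lev 3).
Iteration 4: rows with parent_id in {10,13} -> rho (id 15, lev 4).
Iteration 5: no rows with parent_id in {15}; recursion stops.
Total rows emitted: 6.

6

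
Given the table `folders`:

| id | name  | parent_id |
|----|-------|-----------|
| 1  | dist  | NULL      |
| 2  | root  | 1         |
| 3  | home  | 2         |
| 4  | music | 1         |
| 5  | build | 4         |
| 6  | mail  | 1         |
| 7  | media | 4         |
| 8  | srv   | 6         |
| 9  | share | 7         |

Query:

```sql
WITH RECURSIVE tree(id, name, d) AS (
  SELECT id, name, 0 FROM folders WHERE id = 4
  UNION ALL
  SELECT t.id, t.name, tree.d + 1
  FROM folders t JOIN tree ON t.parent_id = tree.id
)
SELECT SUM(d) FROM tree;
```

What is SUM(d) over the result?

Base: id=4 (music) at d 0.
Iteration 1: rows with parent_id in {4} -> build (id 5, d 1), media (id 7, d 1).
Iteration 2: rows with parent_id in {5,7} -> share (id 9, d 2).
Iteration 3: no rows with parent_id in {9}; recursion stops.
SUM(d) = 0 + 1 + 1 + 2 = 4.

4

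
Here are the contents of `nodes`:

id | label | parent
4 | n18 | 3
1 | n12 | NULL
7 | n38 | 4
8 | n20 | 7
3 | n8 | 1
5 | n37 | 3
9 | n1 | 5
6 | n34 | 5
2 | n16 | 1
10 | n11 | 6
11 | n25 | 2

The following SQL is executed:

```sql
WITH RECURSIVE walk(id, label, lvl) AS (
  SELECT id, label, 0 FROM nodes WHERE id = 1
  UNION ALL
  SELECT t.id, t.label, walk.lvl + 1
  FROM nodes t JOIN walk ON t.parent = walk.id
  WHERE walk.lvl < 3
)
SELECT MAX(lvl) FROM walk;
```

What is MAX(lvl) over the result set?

3

Base: id=1 (n12) at lvl 0.
Iteration 1: rows with parent in {1} -> n16 (id 2, lvl 1), n8 (id 3, lvl 1).
Iteration 2: rows with parent in {2,3} -> n18 (id 4, lvl 2), n37 (id 5, lvl 2), n25 (id 11, lvl 2).
Iteration 3: rows with parent in {4,5,11} -> n34 (id 6, lvl 3), n38 (id 7, lvl 3), n1 (id 9, lvl 3).
Iteration 4: lvl < 3 fails for all current rows; recursion stops.
lvl values: 0, 1, 1, 2, 2, 2, 3, 3, 3; the maximum is 3.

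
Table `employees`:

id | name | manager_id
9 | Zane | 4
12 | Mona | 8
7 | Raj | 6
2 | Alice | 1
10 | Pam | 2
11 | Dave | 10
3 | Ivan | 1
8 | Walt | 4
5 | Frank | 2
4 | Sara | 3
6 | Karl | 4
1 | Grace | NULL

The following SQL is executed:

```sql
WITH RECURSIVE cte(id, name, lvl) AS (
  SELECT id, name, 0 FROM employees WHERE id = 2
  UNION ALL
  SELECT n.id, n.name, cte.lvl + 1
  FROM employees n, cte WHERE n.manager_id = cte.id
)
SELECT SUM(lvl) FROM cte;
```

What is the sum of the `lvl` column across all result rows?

Base: id=2 (Alice) at lvl 0.
Iteration 1: rows with manager_id in {2} -> Frank (id 5, lvl 1), Pam (id 10, lvl 1).
Iteration 2: rows with manager_id in {5,10} -> Dave (id 11, lvl 2).
Iteration 3: no rows with manager_id in {11}; recursion stops.
SUM(lvl) = 0 + 1 + 1 + 2 = 4.

4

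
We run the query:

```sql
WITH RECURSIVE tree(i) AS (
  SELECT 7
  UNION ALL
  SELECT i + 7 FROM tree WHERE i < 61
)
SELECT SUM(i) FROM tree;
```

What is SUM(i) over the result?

315

Base: i=7.
Iteration 1: 7 < 61 holds -> i = 7 + 7 = 14.
Iteration 2: 14 < 61 holds -> i = 14 + 7 = 21.
Iteration 3: 21 < 61 holds -> i = 21 + 7 = 28.
Iteration 4: 28 < 61 holds -> i = 28 + 7 = 35.
Iteration 5: 35 < 61 holds -> i = 35 + 7 = 42.
Iteration 6: 42 < 61 holds -> i = 42 + 7 = 49.
Iteration 7: 49 < 61 holds -> i = 49 + 7 = 56.
Iteration 8: 56 < 61 holds -> i = 56 + 7 = 63.
Iteration 9: 63 < 61 fails; recursion stops.
SUM(i) = 7 + 14 + 21 + 28 + 35 + 42 + 49 + 56 + 63 = 315.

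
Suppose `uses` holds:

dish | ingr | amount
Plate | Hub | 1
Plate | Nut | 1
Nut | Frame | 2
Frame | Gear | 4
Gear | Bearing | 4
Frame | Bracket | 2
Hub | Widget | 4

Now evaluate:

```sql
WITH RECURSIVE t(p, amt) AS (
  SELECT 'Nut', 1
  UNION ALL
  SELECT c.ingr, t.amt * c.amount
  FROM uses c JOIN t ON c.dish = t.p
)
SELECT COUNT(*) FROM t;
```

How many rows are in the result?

Base: (Nut, amt=1).
Iteration 1: components of {Nut} -> Frame = 1*2 = 2.
Iteration 2: components of {Frame} -> Bracket = 2*2 = 4, Gear = 2*4 = 8.
Iteration 3: components of {Bracket,Gear} -> Bearing = 8*4 = 32.
Iteration 4: no further components; recursion stops.
Total rows emitted: 5.

5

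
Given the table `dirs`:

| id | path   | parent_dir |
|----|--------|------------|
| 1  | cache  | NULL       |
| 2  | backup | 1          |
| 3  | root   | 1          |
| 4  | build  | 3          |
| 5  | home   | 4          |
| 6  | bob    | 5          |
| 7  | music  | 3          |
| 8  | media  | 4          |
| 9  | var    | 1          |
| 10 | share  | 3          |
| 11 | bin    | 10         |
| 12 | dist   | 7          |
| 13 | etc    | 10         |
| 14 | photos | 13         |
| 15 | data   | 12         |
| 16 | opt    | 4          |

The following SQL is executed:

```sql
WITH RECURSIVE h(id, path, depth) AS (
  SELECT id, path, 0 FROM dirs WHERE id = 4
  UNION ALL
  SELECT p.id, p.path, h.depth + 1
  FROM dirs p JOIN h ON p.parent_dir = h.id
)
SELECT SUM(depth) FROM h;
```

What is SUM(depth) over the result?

Base: id=4 (build) at depth 0.
Iteration 1: rows with parent_dir in {4} -> home (id 5, depth 1), media (id 8, depth 1), opt (id 16, depth 1).
Iteration 2: rows with parent_dir in {5,8,16} -> bob (id 6, depth 2).
Iteration 3: no rows with parent_dir in {6}; recursion stops.
SUM(depth) = 0 + 1 + 1 + 1 + 2 = 5.

5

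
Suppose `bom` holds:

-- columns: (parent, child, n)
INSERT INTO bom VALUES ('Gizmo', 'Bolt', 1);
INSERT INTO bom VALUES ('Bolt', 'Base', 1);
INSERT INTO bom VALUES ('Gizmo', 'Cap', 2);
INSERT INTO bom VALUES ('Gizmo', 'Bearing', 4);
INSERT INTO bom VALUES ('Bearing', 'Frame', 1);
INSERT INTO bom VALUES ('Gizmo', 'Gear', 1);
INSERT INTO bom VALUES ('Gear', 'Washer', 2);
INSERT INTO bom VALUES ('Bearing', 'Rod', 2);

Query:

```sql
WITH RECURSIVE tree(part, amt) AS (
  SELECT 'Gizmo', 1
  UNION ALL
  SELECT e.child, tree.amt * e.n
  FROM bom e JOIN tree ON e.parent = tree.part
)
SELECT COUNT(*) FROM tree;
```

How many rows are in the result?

Base: (Gizmo, amt=1).
Iteration 1: components of {Gizmo} -> Bearing = 1*4 = 4, Bolt = 1*1 = 1, Cap = 1*2 = 2, Gear = 1*1 = 1.
Iteration 2: components of {Bearing,Bolt,Cap,Gear} -> Base = 1*1 = 1, Frame = 4*1 = 4, Rod = 4*2 = 8, Washer = 1*2 = 2.
Iteration 3: no further components; recursion stops.
Total rows emitted: 9.

9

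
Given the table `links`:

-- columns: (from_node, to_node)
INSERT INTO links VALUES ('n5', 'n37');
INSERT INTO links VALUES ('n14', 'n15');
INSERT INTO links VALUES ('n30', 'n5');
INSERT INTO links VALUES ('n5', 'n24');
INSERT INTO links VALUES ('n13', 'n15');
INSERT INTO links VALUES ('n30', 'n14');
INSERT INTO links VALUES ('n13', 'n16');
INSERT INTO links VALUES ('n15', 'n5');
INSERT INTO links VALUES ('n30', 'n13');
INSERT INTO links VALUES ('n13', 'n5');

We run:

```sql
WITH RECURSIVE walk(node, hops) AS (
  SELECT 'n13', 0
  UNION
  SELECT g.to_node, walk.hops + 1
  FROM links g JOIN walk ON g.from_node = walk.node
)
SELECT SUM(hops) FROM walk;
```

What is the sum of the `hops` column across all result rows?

15

Base: (n13, hops=0).
Iteration 1: edges from {n13} -> (n15, hops=1), (n16, hops=1), (n5, hops=1).
Iteration 2: edges from {n15,n16,n5} -> (n24, hops=2), (n37, hops=2), (n5, hops=2).
Iteration 3: edges from {n24,n37,n5} -> (n24, hops=3), (n37, hops=3).
Iteration 4: no outgoing edges from {n24,n37}; recursion stops.
SUM(hops) = 0 + 1 + 1 + 1 + 2 + 2 + 2 + 3 + 3 = 15.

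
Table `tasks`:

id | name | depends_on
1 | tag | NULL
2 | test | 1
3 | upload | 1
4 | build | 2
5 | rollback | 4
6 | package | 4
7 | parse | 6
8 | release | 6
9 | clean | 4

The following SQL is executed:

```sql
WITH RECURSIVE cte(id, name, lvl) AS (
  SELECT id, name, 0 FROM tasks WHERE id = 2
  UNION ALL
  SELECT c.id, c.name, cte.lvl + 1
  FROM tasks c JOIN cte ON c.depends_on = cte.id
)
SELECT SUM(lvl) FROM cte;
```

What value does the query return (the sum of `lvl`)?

Base: id=2 (test) at lvl 0.
Iteration 1: rows with depends_on in {2} -> build (id 4, lvl 1).
Iteration 2: rows with depends_on in {4} -> rollback (id 5, lvl 2), package (id 6, lvl 2), clean (id 9, lvl 2).
Iteration 3: rows with depends_on in {5,6,9} -> parse (id 7, lvl 3), release (id 8, lvl 3).
Iteration 4: no rows with depends_on in {7,8}; recursion stops.
SUM(lvl) = 0 + 1 + 2 + 2 + 2 + 3 + 3 = 13.

13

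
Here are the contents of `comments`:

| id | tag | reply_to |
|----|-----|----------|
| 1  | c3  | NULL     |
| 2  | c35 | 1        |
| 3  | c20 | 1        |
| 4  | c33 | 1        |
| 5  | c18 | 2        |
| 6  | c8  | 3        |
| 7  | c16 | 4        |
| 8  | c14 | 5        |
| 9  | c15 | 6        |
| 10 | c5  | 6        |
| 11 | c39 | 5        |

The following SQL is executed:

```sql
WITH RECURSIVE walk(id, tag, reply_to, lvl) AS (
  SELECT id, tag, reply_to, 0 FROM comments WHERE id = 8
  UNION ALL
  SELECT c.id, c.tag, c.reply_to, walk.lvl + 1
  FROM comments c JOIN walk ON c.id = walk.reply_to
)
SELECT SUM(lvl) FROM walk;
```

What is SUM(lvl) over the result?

6

Base: id=8 (c14), reply_to=5, lvl 0.
Iteration 1: join on id=5 -> c18 (id 5, reply_to=2, lvl 1).
Iteration 2: join on id=2 -> c35 (id 2, reply_to=1, lvl 2).
Iteration 3: join on id=1 -> c3 (id 1, reply_to=NULL, lvl 3).
Iteration 4: reply_to is NULL; no match; recursion stops.
SUM(lvl) = 0 + 1 + 2 + 3 = 6.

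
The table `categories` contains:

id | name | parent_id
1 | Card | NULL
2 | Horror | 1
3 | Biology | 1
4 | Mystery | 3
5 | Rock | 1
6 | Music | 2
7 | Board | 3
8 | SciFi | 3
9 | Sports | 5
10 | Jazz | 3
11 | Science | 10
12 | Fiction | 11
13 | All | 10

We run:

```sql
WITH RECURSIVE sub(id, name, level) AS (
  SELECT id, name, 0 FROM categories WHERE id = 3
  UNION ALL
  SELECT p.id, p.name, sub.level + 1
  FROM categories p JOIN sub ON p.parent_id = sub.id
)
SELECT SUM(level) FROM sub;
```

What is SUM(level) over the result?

Base: id=3 (Biology) at level 0.
Iteration 1: rows with parent_id in {3} -> Mystery (id 4, level 1), Board (id 7, level 1), SciFi (id 8, level 1), Jazz (id 10, level 1).
Iteration 2: rows with parent_id in {4,7,8,10} -> Science (id 11, level 2), All (id 13, level 2).
Iteration 3: rows with parent_id in {11,13} -> Fiction (id 12, level 3).
Iteration 4: no rows with parent_id in {12}; recursion stops.
SUM(level) = 0 + 1 + 1 + 1 + 1 + 2 + 2 + 3 = 11.

11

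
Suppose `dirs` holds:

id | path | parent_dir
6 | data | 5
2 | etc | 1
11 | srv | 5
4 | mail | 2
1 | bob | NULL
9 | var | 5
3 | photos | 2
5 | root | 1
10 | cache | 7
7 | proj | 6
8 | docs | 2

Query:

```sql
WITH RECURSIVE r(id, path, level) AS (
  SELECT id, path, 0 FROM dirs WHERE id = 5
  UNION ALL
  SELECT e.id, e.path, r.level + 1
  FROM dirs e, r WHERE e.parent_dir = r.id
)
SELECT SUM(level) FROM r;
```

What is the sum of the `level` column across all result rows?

8

Base: id=5 (root) at level 0.
Iteration 1: rows with parent_dir in {5} -> data (id 6, level 1), var (id 9, level 1), srv (id 11, level 1).
Iteration 2: rows with parent_dir in {6,9,11} -> proj (id 7, level 2).
Iteration 3: rows with parent_dir in {7} -> cache (id 10, level 3).
Iteration 4: no rows with parent_dir in {10}; recursion stops.
SUM(level) = 0 + 1 + 1 + 1 + 2 + 3 = 8.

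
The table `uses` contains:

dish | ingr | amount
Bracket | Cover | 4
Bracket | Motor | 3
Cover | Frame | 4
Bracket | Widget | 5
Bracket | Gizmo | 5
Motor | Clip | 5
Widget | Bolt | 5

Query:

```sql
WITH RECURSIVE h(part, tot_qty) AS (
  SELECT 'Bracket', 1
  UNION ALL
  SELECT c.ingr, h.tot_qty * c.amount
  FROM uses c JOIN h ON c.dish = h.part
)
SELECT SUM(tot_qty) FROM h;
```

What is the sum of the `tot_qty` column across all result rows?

74

Base: (Bracket, tot_qty=1).
Iteration 1: components of {Bracket} -> Cover = 1*4 = 4, Gizmo = 1*5 = 5, Motor = 1*3 = 3, Widget = 1*5 = 5.
Iteration 2: components of {Cover,Gizmo,Motor,Widget} -> Bolt = 5*5 = 25, Clip = 3*5 = 15, Frame = 4*4 = 16.
Iteration 3: no further components; recursion stops.
SUM(tot_qty) = 1 + 4 + 3 + 5 + 5 + 16 + 15 + 25 = 74.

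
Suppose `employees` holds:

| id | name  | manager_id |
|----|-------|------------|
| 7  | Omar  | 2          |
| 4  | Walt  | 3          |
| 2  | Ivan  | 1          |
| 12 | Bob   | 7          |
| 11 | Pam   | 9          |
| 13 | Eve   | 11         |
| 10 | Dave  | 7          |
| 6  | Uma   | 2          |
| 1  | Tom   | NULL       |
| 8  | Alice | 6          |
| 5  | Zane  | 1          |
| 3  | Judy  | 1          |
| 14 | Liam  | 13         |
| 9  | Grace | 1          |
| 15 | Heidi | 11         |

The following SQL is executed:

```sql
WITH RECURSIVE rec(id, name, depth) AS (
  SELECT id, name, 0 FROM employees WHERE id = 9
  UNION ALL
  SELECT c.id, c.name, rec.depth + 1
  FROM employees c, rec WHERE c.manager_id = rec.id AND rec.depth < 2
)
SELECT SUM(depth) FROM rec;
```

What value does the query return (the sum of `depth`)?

Base: id=9 (Grace) at depth 0.
Iteration 1: rows with manager_id in {9} -> Pam (id 11, depth 1).
Iteration 2: rows with manager_id in {11} -> Eve (id 13, depth 2), Heidi (id 15, depth 2).
Iteration 3: depth < 2 fails for all current rows; recursion stops.
SUM(depth) = 0 + 1 + 2 + 2 = 5.

5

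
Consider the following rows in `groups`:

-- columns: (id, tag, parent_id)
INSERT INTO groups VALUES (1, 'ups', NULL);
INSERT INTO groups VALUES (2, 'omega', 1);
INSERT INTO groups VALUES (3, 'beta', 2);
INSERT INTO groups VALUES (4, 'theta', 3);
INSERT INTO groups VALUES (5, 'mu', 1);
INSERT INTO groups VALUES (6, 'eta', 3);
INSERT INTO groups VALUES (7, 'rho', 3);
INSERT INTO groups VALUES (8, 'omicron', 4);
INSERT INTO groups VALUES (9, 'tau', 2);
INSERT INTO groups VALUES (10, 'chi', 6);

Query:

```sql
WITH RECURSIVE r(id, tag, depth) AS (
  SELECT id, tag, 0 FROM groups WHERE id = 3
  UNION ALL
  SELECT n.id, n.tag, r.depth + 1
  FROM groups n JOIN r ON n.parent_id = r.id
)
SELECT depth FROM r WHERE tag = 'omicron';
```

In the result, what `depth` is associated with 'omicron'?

Base: id=3 (beta) at depth 0.
Iteration 1: rows with parent_id in {3} -> theta (id 4, depth 1), eta (id 6, depth 1), rho (id 7, depth 1).
Iteration 2: rows with parent_id in {4,6,7} -> omicron (id 8, depth 2), chi (id 10, depth 2).
Iteration 3: no rows with parent_id in {8,10}; recursion stops.

2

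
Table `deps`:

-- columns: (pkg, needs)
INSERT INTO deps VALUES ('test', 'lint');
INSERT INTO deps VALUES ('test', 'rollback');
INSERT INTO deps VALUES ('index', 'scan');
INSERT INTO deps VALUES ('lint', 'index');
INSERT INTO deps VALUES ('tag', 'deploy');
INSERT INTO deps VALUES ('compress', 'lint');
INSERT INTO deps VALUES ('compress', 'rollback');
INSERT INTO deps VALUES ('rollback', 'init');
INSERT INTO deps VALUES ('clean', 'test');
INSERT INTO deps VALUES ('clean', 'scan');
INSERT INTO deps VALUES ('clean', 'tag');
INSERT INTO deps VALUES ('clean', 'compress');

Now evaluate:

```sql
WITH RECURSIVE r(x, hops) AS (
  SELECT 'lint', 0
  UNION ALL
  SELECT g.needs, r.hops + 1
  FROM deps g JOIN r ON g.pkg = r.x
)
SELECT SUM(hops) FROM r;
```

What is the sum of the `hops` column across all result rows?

3

Base: (lint, hops=0).
Iteration 1: edges from {lint} -> (index, hops=1).
Iteration 2: edges from {index} -> (scan, hops=2).
Iteration 3: no outgoing edges from {scan}; recursion stops.
SUM(hops) = 0 + 1 + 2 = 3.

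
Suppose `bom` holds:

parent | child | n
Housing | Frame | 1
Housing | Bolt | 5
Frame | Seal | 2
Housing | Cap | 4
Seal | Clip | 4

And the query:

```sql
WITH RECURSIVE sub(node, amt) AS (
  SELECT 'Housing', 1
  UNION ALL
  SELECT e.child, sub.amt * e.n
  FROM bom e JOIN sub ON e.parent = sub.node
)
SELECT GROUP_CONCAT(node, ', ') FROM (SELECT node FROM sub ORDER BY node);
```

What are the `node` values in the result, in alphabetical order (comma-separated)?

Base: (Housing, amt=1).
Iteration 1: components of {Housing} -> Bolt = 1*5 = 5, Cap = 1*4 = 4, Frame = 1*1 = 1.
Iteration 2: components of {Bolt,Cap,Frame} -> Seal = 1*2 = 2.
Iteration 3: components of {Seal} -> Clip = 2*4 = 8.
Iteration 4: no further components; recursion stops.

Bolt, Cap, Clip, Frame, Housing, Seal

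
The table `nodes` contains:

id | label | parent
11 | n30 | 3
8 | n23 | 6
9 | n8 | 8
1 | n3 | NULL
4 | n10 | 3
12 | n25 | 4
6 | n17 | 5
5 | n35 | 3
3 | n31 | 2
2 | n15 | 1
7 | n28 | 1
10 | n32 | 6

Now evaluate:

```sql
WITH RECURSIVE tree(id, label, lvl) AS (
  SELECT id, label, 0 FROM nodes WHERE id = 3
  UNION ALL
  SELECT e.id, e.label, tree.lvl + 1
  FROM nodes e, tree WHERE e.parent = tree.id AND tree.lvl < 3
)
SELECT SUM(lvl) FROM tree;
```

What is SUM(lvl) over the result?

13

Base: id=3 (n31) at lvl 0.
Iteration 1: rows with parent in {3} -> n10 (id 4, lvl 1), n35 (id 5, lvl 1), n30 (id 11, lvl 1).
Iteration 2: rows with parent in {4,5,11} -> n17 (id 6, lvl 2), n25 (id 12, lvl 2).
Iteration 3: rows with parent in {6,12} -> n23 (id 8, lvl 3), n32 (id 10, lvl 3).
Iteration 4: lvl < 3 fails for all current rows; recursion stops.
SUM(lvl) = 0 + 1 + 1 + 1 + 2 + 2 + 3 + 3 = 13.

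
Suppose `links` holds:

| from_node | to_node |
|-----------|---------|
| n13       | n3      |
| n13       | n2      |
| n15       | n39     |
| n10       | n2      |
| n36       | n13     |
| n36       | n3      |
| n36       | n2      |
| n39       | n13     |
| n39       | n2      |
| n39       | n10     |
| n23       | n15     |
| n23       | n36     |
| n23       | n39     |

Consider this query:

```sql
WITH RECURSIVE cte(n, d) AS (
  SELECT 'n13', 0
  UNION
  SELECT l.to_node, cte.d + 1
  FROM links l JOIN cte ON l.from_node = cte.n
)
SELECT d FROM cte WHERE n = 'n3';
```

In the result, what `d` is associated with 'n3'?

Base: (n13, d=0).
Iteration 1: edges from {n13} -> (n2, d=1), (n3, d=1).
Iteration 2: no outgoing edges from {n2,n3}; recursion stops.

1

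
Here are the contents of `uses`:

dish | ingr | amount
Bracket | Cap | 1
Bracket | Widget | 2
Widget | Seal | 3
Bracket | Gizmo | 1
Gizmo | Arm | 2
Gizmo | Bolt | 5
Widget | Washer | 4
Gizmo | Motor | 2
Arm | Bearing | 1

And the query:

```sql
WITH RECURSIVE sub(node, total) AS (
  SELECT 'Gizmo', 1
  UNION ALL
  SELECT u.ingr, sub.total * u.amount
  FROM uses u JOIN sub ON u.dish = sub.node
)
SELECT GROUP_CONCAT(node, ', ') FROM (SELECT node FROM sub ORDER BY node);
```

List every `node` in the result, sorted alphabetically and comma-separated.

Base: (Gizmo, total=1).
Iteration 1: components of {Gizmo} -> Arm = 1*2 = 2, Bolt = 1*5 = 5, Motor = 1*2 = 2.
Iteration 2: components of {Arm,Bolt,Motor} -> Bearing = 2*1 = 2.
Iteration 3: no further components; recursion stops.

Arm, Bearing, Bolt, Gizmo, Motor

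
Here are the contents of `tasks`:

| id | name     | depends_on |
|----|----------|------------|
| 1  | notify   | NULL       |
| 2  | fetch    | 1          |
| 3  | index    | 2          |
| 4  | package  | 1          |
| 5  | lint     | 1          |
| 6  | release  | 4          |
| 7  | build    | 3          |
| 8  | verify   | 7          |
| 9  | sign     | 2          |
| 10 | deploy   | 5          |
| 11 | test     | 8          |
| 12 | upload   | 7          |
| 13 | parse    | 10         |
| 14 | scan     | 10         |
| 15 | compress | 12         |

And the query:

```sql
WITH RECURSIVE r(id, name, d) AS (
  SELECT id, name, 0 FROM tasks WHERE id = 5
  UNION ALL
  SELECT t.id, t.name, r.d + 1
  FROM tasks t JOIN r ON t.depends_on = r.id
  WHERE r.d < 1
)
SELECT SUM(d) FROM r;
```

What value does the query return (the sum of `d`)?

Base: id=5 (lint) at d 0.
Iteration 1: rows with depends_on in {5} -> deploy (id 10, d 1).
Iteration 2: d < 1 fails for all current rows; recursion stops.
SUM(d) = 0 + 1 = 1.

1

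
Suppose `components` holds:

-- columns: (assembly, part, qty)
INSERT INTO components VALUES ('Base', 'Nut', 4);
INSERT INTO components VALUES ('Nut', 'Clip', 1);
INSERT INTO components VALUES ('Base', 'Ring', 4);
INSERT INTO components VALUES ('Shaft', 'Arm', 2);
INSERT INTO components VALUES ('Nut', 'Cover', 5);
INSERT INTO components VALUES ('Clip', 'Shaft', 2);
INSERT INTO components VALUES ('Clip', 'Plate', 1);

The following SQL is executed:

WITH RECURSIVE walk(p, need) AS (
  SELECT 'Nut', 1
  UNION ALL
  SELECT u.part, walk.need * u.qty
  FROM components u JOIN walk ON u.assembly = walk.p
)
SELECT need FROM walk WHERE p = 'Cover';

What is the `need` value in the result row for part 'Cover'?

Base: (Nut, need=1).
Iteration 1: components of {Nut} -> Clip = 1*1 = 1, Cover = 1*5 = 5.
Iteration 2: components of {Clip,Cover} -> Plate = 1*1 = 1, Shaft = 1*2 = 2.
Iteration 3: components of {Plate,Shaft} -> Arm = 2*2 = 4.
Iteration 4: no further components; recursion stops.

5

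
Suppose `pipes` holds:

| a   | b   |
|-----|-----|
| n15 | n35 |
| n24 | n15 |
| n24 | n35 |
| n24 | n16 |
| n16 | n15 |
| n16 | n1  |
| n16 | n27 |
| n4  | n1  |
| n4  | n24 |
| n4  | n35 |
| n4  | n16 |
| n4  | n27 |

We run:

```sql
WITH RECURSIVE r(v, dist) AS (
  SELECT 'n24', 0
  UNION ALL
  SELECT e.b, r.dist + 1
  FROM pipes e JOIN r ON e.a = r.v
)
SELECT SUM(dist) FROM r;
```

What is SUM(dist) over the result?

Base: (n24, dist=0).
Iteration 1: edges from {n24} -> (n15, dist=1), (n16, dist=1), (n35, dist=1).
Iteration 2: edges from {n15,n16,n35} -> (n1, dist=2), (n15, dist=2), (n27, dist=2), (n35, dist=2).
Iteration 3: edges from {n1,n15,n27,n35} -> (n35, dist=3).
Iteration 4: no outgoing edges from {n35}; recursion stops.
SUM(dist) = 0 + 1 + 1 + 1 + 2 + 2 + 2 + 2 + 3 = 14.

14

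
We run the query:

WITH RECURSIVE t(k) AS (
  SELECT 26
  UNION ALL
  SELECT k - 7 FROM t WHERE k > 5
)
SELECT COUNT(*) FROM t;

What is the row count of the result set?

4

Base: k=26.
Iteration 1: 26 > 5 holds -> k = 26 - 7 = 19.
Iteration 2: 19 > 5 holds -> k = 19 - 7 = 12.
Iteration 3: 12 > 5 holds -> k = 12 - 7 = 5.
Iteration 4: 5 > 5 fails; recursion stops.
Total rows emitted: 4.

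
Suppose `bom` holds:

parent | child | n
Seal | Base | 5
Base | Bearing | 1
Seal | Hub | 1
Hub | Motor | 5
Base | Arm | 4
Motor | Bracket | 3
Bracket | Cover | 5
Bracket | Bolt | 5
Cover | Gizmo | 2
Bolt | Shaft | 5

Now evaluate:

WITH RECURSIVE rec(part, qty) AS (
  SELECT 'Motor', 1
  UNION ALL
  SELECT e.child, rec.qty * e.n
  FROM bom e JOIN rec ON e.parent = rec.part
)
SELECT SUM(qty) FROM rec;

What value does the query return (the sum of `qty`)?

Base: (Motor, qty=1).
Iteration 1: components of {Motor} -> Bracket = 1*3 = 3.
Iteration 2: components of {Bracket} -> Bolt = 3*5 = 15, Cover = 3*5 = 15.
Iteration 3: components of {Bolt,Cover} -> Gizmo = 15*2 = 30, Shaft = 15*5 = 75.
Iteration 4: no further components; recursion stops.
SUM(qty) = 1 + 3 + 15 + 15 + 30 + 75 = 139.

139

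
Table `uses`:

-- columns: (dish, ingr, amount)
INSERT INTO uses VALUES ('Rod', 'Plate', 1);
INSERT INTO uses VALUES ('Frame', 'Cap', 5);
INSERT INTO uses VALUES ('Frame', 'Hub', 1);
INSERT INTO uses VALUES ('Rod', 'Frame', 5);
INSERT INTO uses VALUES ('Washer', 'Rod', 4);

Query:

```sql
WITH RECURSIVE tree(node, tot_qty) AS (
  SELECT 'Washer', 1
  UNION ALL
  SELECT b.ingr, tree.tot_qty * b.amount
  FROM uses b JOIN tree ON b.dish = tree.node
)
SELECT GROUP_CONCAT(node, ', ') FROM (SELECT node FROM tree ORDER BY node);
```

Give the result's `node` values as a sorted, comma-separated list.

Cap, Frame, Hub, Plate, Rod, Washer

Base: (Washer, tot_qty=1).
Iteration 1: components of {Washer} -> Rod = 1*4 = 4.
Iteration 2: components of {Rod} -> Frame = 4*5 = 20, Plate = 4*1 = 4.
Iteration 3: components of {Frame,Plate} -> Cap = 20*5 = 100, Hub = 20*1 = 20.
Iteration 4: no further components; recursion stops.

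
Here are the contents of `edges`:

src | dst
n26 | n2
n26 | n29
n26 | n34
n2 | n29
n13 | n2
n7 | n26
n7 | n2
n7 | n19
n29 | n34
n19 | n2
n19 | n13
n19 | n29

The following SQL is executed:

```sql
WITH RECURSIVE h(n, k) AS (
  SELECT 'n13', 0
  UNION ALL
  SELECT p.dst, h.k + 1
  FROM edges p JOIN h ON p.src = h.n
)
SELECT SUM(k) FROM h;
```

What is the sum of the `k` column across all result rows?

6

Base: (n13, k=0).
Iteration 1: edges from {n13} -> (n2, k=1).
Iteration 2: edges from {n2} -> (n29, k=2).
Iteration 3: edges from {n29} -> (n34, k=3).
Iteration 4: no outgoing edges from {n34}; recursion stops.
SUM(k) = 0 + 1 + 2 + 3 = 6.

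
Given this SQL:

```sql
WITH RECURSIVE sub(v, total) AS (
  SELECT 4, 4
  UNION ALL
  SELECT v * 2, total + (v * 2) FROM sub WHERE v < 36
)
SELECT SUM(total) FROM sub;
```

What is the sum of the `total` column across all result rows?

Base: v=4, total=4.
Iteration 1: 4 < 36 holds -> v = 4 * 2 = 8, total = 4 + 8 = 12.
Iteration 2: 8 < 36 holds -> v = 8 * 2 = 16, total = 12 + 16 = 28.
Iteration 3: 16 < 36 holds -> v = 16 * 2 = 32, total = 28 + 32 = 60.
Iteration 4: 32 < 36 holds -> v = 32 * 2 = 64, total = 60 + 64 = 124.
Iteration 5: 64 < 36 fails; recursion stops.
SUM(total) = 4 + 12 + 28 + 60 + 124 = 228.

228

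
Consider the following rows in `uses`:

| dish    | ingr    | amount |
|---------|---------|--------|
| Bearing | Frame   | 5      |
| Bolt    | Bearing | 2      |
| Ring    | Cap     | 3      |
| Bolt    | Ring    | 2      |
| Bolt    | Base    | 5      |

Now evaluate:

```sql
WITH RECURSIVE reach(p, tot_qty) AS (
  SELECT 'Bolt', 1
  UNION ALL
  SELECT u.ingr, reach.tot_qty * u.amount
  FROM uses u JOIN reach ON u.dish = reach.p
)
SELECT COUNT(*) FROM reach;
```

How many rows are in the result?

Base: (Bolt, tot_qty=1).
Iteration 1: components of {Bolt} -> Base = 1*5 = 5, Bearing = 1*2 = 2, Ring = 1*2 = 2.
Iteration 2: components of {Base,Bearing,Ring} -> Cap = 2*3 = 6, Frame = 2*5 = 10.
Iteration 3: no further components; recursion stops.
Total rows emitted: 6.

6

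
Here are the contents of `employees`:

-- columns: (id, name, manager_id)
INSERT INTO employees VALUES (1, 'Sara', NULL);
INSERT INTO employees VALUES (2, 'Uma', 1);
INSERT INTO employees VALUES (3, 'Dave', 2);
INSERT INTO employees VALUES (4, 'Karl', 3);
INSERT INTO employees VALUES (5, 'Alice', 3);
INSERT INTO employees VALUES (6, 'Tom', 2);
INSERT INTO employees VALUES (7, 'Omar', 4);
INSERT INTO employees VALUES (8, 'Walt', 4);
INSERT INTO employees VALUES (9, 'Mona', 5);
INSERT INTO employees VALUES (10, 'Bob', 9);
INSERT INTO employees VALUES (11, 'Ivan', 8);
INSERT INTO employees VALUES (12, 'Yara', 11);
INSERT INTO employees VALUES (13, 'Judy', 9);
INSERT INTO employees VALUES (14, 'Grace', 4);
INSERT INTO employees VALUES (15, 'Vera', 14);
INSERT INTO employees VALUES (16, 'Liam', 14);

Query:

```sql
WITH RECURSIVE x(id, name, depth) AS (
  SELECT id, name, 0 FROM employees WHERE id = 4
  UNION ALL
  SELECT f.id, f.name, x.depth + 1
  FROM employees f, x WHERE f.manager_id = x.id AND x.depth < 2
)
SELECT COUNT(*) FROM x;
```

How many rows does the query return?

7

Base: id=4 (Karl) at depth 0.
Iteration 1: rows with manager_id in {4} -> Omar (id 7, depth 1), Walt (id 8, depth 1), Grace (id 14, depth 1).
Iteration 2: rows with manager_id in {7,8,14} -> Ivan (id 11, depth 2), Vera (id 15, depth 2), Liam (id 16, depth 2).
Iteration 3: depth < 2 fails for all current rows; recursion stops.
Total rows emitted: 7.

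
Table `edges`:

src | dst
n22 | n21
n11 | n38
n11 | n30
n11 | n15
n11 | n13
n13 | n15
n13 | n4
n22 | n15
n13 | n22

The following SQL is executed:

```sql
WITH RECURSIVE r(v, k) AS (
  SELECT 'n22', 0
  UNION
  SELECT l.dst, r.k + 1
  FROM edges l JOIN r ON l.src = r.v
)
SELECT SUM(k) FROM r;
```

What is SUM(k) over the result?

2

Base: (n22, k=0).
Iteration 1: edges from {n22} -> (n15, k=1), (n21, k=1).
Iteration 2: no outgoing edges from {n15,n21}; recursion stops.
SUM(k) = 0 + 1 + 1 = 2.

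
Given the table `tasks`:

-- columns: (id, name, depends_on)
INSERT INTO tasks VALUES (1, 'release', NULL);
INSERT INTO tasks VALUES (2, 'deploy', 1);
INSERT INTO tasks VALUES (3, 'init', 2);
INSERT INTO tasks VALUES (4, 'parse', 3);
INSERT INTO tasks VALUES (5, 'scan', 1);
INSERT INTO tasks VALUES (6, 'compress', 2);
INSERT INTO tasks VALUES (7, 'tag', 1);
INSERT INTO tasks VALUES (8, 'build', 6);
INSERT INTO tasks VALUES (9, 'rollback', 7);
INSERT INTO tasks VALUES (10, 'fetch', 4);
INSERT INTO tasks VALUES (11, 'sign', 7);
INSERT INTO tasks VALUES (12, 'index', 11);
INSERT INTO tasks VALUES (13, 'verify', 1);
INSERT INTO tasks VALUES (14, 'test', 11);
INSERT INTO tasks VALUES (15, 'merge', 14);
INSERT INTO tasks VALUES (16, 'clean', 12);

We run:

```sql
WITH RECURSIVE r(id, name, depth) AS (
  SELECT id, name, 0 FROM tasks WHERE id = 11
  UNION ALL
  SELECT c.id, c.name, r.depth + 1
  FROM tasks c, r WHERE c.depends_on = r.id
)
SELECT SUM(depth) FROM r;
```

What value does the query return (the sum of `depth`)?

Base: id=11 (sign) at depth 0.
Iteration 1: rows with depends_on in {11} -> index (id 12, depth 1), test (id 14, depth 1).
Iteration 2: rows with depends_on in {12,14} -> merge (id 15, depth 2), clean (id 16, depth 2).
Iteration 3: no rows with depends_on in {15,16}; recursion stops.
SUM(depth) = 0 + 1 + 1 + 2 + 2 = 6.

6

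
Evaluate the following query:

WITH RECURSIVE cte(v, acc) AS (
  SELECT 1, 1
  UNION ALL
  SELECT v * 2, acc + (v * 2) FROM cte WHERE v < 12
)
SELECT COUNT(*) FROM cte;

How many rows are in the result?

5

Base: v=1, acc=1.
Iteration 1: 1 < 12 holds -> v = 1 * 2 = 2, acc = 1 + 2 = 3.
Iteration 2: 2 < 12 holds -> v = 2 * 2 = 4, acc = 3 + 4 = 7.
Iteration 3: 4 < 12 holds -> v = 4 * 2 = 8, acc = 7 + 8 = 15.
Iteration 4: 8 < 12 holds -> v = 8 * 2 = 16, acc = 15 + 16 = 31.
Iteration 5: 16 < 12 fails; recursion stops.
Total rows emitted: 5.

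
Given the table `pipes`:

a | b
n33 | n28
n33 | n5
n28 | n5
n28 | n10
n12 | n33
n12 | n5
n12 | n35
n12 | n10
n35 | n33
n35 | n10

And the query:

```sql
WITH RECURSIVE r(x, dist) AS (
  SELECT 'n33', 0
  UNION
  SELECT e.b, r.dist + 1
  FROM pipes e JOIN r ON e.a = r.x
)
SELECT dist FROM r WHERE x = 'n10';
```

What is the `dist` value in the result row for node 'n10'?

Base: (n33, dist=0).
Iteration 1: edges from {n33} -> (n28, dist=1), (n5, dist=1).
Iteration 2: edges from {n28,n5} -> (n10, dist=2), (n5, dist=2).
Iteration 3: no outgoing edges from {n10,n5}; recursion stops.

2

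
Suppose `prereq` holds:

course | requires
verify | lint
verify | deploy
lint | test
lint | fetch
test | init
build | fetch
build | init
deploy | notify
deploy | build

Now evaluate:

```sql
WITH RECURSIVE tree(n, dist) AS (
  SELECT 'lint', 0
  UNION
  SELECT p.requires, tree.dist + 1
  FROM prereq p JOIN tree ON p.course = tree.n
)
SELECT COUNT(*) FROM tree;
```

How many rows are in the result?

4

Base: (lint, dist=0).
Iteration 1: edges from {lint} -> (fetch, dist=1), (test, dist=1).
Iteration 2: edges from {fetch,test} -> (init, dist=2).
Iteration 3: no outgoing edges from {init}; recursion stops.
Total rows emitted: 4.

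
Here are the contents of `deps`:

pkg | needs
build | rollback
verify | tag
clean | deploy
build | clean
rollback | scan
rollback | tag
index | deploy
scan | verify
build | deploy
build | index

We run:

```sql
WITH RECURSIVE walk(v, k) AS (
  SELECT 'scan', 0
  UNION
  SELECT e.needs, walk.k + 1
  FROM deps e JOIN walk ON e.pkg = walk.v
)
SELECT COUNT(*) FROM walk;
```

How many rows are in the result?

3

Base: (scan, k=0).
Iteration 1: edges from {scan} -> (verify, k=1).
Iteration 2: edges from {verify} -> (tag, k=2).
Iteration 3: no outgoing edges from {tag}; recursion stops.
Total rows emitted: 3.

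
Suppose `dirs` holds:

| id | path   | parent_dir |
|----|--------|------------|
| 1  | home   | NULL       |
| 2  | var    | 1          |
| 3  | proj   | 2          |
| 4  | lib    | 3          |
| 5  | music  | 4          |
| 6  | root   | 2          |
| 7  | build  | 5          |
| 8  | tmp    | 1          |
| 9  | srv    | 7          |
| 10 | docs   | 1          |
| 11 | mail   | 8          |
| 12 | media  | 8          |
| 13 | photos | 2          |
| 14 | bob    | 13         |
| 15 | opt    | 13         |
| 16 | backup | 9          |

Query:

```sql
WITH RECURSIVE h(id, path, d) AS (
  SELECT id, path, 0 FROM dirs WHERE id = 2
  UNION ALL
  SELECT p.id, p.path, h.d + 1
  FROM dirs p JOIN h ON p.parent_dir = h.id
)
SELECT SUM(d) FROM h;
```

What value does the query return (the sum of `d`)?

Base: id=2 (var) at d 0.
Iteration 1: rows with parent_dir in {2} -> proj (id 3, d 1), root (id 6, d 1), photos (id 13, d 1).
Iteration 2: rows with parent_dir in {3,6,13} -> lib (id 4, d 2), bob (id 14, d 2), opt (id 15, d 2).
Iteration 3: rows with parent_dir in {4,14,15} -> music (id 5, d 3).
Iteration 4: rows with parent_dir in {5} -> build (id 7, d 4).
Iteration 5: rows with parent_dir in {7} -> srv (id 9, d 5).
Iteration 6: rows with parent_dir in {9} -> backup (id 16, d 6).
Iteration 7: no rows with parent_dir in {16}; recursion stops.
SUM(d) = 0 + 1 + 1 + 1 + 2 + 2 + 2 + 3 + 4 + 5 + 6 = 27.

27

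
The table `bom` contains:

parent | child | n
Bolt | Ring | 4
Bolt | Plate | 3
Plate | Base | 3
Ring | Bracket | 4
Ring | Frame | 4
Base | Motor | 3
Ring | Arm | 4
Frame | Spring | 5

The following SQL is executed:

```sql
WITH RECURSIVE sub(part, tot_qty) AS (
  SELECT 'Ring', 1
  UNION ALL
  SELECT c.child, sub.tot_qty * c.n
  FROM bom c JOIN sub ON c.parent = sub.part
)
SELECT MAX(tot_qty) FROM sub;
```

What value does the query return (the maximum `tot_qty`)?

20

Base: (Ring, tot_qty=1).
Iteration 1: components of {Ring} -> Arm = 1*4 = 4, Bracket = 1*4 = 4, Frame = 1*4 = 4.
Iteration 2: components of {Arm,Bracket,Frame} -> Spring = 4*5 = 20.
Iteration 3: no further components; recursion stops.
tot_qty values: 1, 4, 4, 4, 20; the maximum is 20.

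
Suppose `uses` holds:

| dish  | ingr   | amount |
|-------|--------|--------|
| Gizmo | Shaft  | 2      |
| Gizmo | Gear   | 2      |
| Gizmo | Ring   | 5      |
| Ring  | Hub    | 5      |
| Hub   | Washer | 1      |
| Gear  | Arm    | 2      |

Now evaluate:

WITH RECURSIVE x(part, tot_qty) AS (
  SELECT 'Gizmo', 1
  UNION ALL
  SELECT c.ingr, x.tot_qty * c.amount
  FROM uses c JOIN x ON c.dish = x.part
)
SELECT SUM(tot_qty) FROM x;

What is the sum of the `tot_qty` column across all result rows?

Base: (Gizmo, tot_qty=1).
Iteration 1: components of {Gizmo} -> Gear = 1*2 = 2, Ring = 1*5 = 5, Shaft = 1*2 = 2.
Iteration 2: components of {Gear,Ring,Shaft} -> Arm = 2*2 = 4, Hub = 5*5 = 25.
Iteration 3: components of {Arm,Hub} -> Washer = 25*1 = 25.
Iteration 4: no further components; recursion stops.
SUM(tot_qty) = 1 + 2 + 2 + 5 + 4 + 25 + 25 = 64.

64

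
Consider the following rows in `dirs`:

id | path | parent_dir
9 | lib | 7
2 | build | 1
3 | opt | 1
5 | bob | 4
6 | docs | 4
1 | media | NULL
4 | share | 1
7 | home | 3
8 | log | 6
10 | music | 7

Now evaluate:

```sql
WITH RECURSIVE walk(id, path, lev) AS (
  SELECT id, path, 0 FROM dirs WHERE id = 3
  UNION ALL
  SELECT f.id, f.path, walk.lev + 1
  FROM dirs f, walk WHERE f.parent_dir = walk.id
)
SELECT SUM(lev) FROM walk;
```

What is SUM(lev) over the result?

5

Base: id=3 (opt) at lev 0.
Iteration 1: rows with parent_dir in {3} -> home (id 7, lev 1).
Iteration 2: rows with parent_dir in {7} -> lib (id 9, lev 2), music (id 10, lev 2).
Iteration 3: no rows with parent_dir in {9,10}; recursion stops.
SUM(lev) = 0 + 1 + 2 + 2 = 5.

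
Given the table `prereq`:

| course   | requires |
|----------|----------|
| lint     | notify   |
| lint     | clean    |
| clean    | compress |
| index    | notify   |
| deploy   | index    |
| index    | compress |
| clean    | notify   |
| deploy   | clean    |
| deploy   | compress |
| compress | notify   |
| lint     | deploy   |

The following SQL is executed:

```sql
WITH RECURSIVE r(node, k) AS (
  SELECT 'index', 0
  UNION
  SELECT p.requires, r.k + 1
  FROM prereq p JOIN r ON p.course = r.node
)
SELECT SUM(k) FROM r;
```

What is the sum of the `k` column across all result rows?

Base: (index, k=0).
Iteration 1: edges from {index} -> (compress, k=1), (notify, k=1).
Iteration 2: edges from {compress,notify} -> (notify, k=2).
Iteration 3: no outgoing edges from {notify}; recursion stops.
SUM(k) = 0 + 1 + 1 + 2 = 4.

4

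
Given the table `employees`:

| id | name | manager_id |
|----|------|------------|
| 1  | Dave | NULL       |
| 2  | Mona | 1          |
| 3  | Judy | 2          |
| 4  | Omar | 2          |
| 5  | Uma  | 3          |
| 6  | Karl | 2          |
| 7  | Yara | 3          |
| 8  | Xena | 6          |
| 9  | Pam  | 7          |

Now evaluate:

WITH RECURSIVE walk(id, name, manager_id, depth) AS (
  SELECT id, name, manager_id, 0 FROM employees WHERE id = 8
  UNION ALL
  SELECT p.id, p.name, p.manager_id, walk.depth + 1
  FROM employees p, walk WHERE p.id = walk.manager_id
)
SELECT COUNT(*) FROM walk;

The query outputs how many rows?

4

Base: id=8 (Xena), manager_id=6, depth 0.
Iteration 1: join on id=6 -> Karl (id 6, manager_id=2, depth 1).
Iteration 2: join on id=2 -> Mona (id 2, manager_id=1, depth 2).
Iteration 3: join on id=1 -> Dave (id 1, manager_id=NULL, depth 3).
Iteration 4: manager_id is NULL; no match; recursion stops.
Total rows emitted: 4.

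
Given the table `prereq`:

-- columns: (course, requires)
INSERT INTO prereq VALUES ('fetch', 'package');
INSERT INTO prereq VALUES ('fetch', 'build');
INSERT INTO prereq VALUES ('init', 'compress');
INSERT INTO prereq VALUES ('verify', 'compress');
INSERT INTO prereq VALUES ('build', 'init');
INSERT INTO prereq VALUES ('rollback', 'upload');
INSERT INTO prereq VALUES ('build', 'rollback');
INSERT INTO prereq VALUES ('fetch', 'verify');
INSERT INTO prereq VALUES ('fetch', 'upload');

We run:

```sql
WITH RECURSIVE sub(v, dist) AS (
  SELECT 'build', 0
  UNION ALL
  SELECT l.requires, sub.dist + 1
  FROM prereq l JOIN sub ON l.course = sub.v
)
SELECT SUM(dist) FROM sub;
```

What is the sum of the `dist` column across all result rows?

Base: (build, dist=0).
Iteration 1: edges from {build} -> (init, dist=1), (rollback, dist=1).
Iteration 2: edges from {init,rollback} -> (compress, dist=2), (upload, dist=2).
Iteration 3: no outgoing edges from {compress,upload}; recursion stops.
SUM(dist) = 0 + 1 + 1 + 2 + 2 = 6.

6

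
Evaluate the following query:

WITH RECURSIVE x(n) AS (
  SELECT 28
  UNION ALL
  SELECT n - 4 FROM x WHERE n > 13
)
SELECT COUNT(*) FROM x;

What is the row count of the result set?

Base: n=28.
Iteration 1: 28 > 13 holds -> n = 28 - 4 = 24.
Iteration 2: 24 > 13 holds -> n = 24 - 4 = 20.
Iteration 3: 20 > 13 holds -> n = 20 - 4 = 16.
Iteration 4: 16 > 13 holds -> n = 16 - 4 = 12.
Iteration 5: 12 > 13 fails; recursion stops.
Total rows emitted: 5.

5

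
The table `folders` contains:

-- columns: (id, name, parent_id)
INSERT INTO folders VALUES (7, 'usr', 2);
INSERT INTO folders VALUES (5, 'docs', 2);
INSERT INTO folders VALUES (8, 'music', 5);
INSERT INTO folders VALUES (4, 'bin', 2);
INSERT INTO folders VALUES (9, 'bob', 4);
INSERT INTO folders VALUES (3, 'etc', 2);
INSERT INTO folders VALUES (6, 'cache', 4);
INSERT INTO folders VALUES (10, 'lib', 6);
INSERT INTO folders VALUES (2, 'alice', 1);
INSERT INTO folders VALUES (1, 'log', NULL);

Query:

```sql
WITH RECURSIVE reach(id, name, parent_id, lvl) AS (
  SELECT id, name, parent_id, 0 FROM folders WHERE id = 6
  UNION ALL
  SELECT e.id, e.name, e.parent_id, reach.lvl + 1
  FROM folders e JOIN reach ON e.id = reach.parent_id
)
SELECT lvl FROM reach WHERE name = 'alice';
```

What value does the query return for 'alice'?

2

Base: id=6 (cache), parent_id=4, lvl 0.
Iteration 1: join on id=4 -> bin (id 4, parent_id=2, lvl 1).
Iteration 2: join on id=2 -> alice (id 2, parent_id=1, lvl 2).
Iteration 3: join on id=1 -> log (id 1, parent_id=NULL, lvl 3).
Iteration 4: parent_id is NULL; no match; recursion stops.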